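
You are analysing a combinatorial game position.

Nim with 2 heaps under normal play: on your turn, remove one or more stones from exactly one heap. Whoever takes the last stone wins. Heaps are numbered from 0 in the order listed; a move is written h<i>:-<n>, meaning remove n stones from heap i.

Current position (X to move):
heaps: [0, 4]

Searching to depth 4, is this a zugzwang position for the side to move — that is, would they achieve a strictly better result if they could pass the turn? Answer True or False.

zugzwang((0,4), X) = False

ply 1, X at (0,4) | h1:-1=-1→(0,3); h1:-2=-1→(0,2); h1:-3=-1→(0,1); h1:-4=+1→(0,0)*
ply 2: (0,0) is terminal -1 (O); from (0,4) depth 4
if X skipped the turn, O would face:
~ ply 1, O at (0,4) | h1:-1=-1→(0,3); h1:-2=-1→(0,2); h1:-3=-1→(0,1); h1:-4=+1→(0,0)*
~ ply 2: (0,0) is terminal -1 (X); from (0,4) depth 4
compare (X): move=+1 vs pass=-1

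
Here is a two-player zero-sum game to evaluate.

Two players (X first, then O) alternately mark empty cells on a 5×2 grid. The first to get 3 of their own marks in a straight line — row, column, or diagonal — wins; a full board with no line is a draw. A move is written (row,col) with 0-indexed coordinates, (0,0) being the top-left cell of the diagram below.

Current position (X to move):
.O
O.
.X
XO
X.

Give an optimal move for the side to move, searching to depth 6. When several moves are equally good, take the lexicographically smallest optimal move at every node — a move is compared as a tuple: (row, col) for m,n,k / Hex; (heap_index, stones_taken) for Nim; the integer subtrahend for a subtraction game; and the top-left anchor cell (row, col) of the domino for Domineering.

X's best at [.O/O./.X/XO/X.]: (2,0)

[.O/O./.X/XO/X.] X move#1: (0,0):+0/XO/O./.X/XO/X., (1,1):+0/.O/OX/.X/XO/X., (2,0):+1/.O/O./XX/XO/X.*, (4,1):+0/.O/O./.X/XO/XX
[.O/O./XX/XO/X.] end (terminal -1, O#2); searched .O/O./.X/XO/X. to 6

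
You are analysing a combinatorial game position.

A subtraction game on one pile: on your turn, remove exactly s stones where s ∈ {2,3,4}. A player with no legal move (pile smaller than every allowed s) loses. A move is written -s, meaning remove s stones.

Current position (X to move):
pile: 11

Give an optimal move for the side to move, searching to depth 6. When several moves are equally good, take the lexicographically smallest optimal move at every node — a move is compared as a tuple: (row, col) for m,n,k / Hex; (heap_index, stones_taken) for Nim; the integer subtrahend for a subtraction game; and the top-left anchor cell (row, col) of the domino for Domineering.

X's best at [11]: -4

[11] X move#1: -2:-1/9, -3:-1/8, -4:+1/7*
[7] O move#2: -2:-1/5*, -3:-1/4, -4:-1/3
[5] X move#3: -2:-1/3, -3:-1/2, -4:+1/1*
[1] end (terminal -1, O#4); searched 11 to 6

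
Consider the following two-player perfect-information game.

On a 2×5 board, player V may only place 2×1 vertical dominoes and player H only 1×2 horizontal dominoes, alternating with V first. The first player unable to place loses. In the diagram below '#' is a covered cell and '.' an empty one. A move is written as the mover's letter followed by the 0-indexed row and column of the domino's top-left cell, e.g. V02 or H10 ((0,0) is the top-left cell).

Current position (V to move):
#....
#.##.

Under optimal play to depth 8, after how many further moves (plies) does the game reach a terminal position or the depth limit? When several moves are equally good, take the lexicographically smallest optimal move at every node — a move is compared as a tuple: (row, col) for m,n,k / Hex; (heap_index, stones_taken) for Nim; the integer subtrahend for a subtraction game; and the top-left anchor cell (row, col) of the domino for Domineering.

ply 1, V at #..../#.##. | V01=-1→##.../####.*; V04=-1→#...#/#.###
ply 2, H at ##.../####. | H02=-1→####./####.; H03=+1→##.##/####.*
ply 3: ##.##/####. is terminal -1 (V); from #..../#.##. depth 8

PV length from [#..../#.##.]: 2 plies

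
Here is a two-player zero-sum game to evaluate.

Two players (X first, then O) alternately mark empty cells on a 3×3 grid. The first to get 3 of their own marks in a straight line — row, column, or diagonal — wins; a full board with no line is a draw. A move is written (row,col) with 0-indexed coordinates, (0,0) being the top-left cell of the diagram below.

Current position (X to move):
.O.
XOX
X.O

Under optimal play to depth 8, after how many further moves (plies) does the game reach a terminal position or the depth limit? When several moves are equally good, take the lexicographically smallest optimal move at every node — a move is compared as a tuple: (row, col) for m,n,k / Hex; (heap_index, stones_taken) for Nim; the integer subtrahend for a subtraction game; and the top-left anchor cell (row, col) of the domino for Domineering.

PV length from [.O./XOX/X.O]: 1 ply

ply 1, X at .O./XOX/X.O | (0,0)=+1→XO./XOX/X.O*; (0,2)=-1→.OX/XOX/X.O; (2,1)=-1→.O./XOX/XXO
ply 2: XO./XOX/X.O is terminal -1 (O); from .O./XOX/X.O depth 8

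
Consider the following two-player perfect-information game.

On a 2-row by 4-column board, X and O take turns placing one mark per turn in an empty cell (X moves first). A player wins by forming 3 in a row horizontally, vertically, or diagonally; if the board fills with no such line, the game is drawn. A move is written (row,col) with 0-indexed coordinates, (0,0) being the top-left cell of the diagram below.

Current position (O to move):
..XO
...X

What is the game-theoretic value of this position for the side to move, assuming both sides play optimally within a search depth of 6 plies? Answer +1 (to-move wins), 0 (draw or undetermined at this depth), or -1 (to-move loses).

value(..XO/...X, O) = 0

p1 O@[..XO/...X]: (0,0)[O.XO/...X]+0* (0,1)[.OXO/...X]+0 (1,0)[..XO/O..X]+0 (1,1)[..XO/.O.X]+0 (1,2)[..XO/..OX]+0
p2 X@[O.XO/...X]: (0,1)[OXXO/...X]+0* (1,0)[O.XO/X..X]+0 (1,1)[O.XO/.X.X]+0 (1,2)[O.XO/..XX]+0
p3 O@[OXXO/...X]: (1,0)[OXXO/O..X]+0* (1,1)[OXXO/.O.X]+0 (1,2)[OXXO/..OX]+0
p4 X@[OXXO/O..X]: (1,1)[OXXO/OX.X]+0* (1,2)[OXXO/O.XX]+0
p5 O@[OXXO/OX.X]: (1,2)[OXXO/OXOX]+0*
p6 X@[OXXO/OXOX] terminal +0; root [..XO/...X] d6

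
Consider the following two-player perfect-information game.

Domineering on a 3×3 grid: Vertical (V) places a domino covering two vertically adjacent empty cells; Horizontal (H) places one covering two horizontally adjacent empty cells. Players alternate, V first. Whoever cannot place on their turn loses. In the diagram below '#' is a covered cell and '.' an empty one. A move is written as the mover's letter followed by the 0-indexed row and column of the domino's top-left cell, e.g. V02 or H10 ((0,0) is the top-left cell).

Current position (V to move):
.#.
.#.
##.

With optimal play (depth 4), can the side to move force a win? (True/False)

V winning at [.#./.#./##.]: True

[.#./.#./##.] V move#1: V00:+1/##./##./##.*, V02:+1/.##/.##/##., V12:+1/.#./.##/###
[##./##./##.] end (terminal -1, H#2); searched .#./.#./##. to 4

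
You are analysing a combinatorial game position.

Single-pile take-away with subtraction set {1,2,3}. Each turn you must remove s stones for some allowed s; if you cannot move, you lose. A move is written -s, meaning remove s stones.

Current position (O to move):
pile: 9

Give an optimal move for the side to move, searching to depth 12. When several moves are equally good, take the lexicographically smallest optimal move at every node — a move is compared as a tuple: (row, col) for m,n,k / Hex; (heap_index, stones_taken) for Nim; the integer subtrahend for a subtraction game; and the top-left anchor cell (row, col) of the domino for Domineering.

O's best at [9]: -1

ply 1, O at 9 | -1=+1→8*; -2=-1→7; -3=-1→6
ply 2, X at 8 | -1=-1→7*; -2=-1→6; -3=-1→5
ply 3, O at 7 | -1=-1→6; -2=-1→5; -3=+1→4*
ply 4, X at 4 | -1=-1→3*; -2=-1→2; -3=-1→1
ply 5, O at 3 | -1=-1→2; -2=-1→1; -3=+1→0*
ply 6: 0 is terminal -1 (X); from 9 depth 12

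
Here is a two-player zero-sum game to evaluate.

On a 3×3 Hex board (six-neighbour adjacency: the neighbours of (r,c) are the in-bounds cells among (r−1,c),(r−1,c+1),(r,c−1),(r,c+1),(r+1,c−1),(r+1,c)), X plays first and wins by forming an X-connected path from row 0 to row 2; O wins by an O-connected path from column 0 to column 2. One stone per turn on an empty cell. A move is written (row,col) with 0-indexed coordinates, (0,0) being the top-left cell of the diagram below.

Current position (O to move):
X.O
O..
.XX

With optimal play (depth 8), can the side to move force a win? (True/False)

ply 1, O at X.O/O../.XX | (0,1)=+1→XOO/O../.XX*; (1,1)=+1→X.O/OO./.XX; (1,2)=+1→X.O/O.O/.XX; (2,0)=+1→X.O/O../OXX
ply 2: XOO/O../.XX is terminal -1 (X); from X.O/O../.XX depth 8

O winning at [X.O/O../.XX]: True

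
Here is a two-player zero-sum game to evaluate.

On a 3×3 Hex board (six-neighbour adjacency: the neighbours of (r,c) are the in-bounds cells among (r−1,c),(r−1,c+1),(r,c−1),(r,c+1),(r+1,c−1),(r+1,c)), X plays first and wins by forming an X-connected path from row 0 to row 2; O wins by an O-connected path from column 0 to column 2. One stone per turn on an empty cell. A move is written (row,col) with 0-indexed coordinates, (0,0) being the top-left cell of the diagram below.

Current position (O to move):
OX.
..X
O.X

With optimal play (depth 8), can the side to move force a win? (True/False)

O winning at [OX./..X/O.X]: False

ply 1, O at OX./..X/O.X | (0,2)=-1→OXO/..X/O.X*; (1,0)=-1→OX./O.X/O.X; (1,1)=-1→OX./.OX/O.X; (2,1)=-1→OX./..X/OOX
ply 2, X at OXO/..X/O.X | (1,0)=-1→OXO/X.X/O.X; (1,1)=+1→OXO/.XX/O.X*; (2,1)=-1→OXO/..X/OXX
ply 3: OXO/.XX/O.X is terminal -1 (O); from OX./..X/O.X depth 8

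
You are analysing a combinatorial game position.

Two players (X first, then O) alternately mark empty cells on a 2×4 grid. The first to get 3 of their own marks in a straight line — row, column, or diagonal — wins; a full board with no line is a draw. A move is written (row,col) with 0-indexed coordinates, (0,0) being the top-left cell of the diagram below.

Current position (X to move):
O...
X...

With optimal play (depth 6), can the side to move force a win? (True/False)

p1 X@[O.../X...]: (0,1)[OX../X...]+0* (0,2)[O.X./X...]+0 (0,3)[O..X/X...]+0 (1,1)[O.../XX..]+0 (1,2)[O.../X.X.]+0 (1,3)[O.../X..X]+0
p2 O@[OX../X...]: (0,2)[OXO./X...]+0* (0,3)[OX.O/X...]+0 (1,1)[OX../XO..]+0 (1,2)[OX../X.O.]+0 (1,3)[OX../X..O]+0
p3 X@[OXO./X...]: (0,3)[OXOX/X...]+0* (1,1)[OXO./XX..]+0 (1,2)[OXO./X.X.]+0 (1,3)[OXO./X..X]+0
p4 O@[OXOX/X...]: (1,1)[OXOX/XO..]+0* (1,2)[OXOX/X.O.]+0 (1,3)[OXOX/X..O]+0
p5 X@[OXOX/XO..]: (1,2)[OXOX/XOX.]+0* (1,3)[OXOX/XO.X]+0
p6 O@[OXOX/XOX.]: (1,3)[OXOX/XOXO]+0*
p7 X@[OXOX/XOXO] terminal +0; root [O.../X...] d6

X winning at [O.../X...]: False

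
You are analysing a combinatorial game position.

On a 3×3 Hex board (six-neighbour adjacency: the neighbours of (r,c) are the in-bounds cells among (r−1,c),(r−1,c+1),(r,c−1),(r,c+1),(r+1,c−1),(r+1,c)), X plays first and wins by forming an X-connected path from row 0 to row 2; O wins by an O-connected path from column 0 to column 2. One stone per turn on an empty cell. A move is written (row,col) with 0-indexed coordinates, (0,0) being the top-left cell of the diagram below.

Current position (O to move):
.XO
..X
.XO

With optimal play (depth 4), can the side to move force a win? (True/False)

O winning at [.XO/..X/.XO]: True

p1 O@[.XO/..X/.XO]: (0,0)[OXO/..X/.XO]-1 (1,0)[.XO/O.X/.XO]-1 (1,1)[.XO/.OX/.XO]+1* (2,0)[.XO/..X/OXO]-1
p2 X@[.XO/.OX/.XO]: (0,0)[XXO/.OX/.XO]-1* (1,0)[.XO/XOX/.XO]-1 (2,0)[.XO/.OX/XXO]-1
p3 O@[XXO/.OX/.XO]: (1,0)[XXO/OOX/.XO]+1* (2,0)[XXO/.OX/OXO]+1
p4 X@[XXO/OOX/.XO] terminal -1; root [.XO/..X/.XO] d4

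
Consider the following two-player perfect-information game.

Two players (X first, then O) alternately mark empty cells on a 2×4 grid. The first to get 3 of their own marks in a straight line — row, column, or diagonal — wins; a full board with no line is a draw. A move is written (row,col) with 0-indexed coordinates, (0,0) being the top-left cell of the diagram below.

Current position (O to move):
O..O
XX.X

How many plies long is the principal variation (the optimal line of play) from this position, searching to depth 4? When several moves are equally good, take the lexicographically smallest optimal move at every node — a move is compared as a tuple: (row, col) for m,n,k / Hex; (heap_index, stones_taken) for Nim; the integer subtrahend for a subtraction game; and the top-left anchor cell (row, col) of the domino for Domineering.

ply 1, O at O..O/XX.X | (0,1)=-1→OO.O/XX.X; (0,2)=-1→O.OO/XX.X; (1,2)=+0→O..O/XXOX*
ply 2, X at O..O/XXOX | (0,1)=+0→OX.O/XXOX*; (0,2)=+0→O.XO/XXOX
ply 3, O at OX.O/XXOX | (0,2)=+0→OXOO/XXOX*
ply 4: OXOO/XXOX is terminal +0 (X); from O..O/XX.X depth 4

PV length from [O..O/XX.X]: 3 plies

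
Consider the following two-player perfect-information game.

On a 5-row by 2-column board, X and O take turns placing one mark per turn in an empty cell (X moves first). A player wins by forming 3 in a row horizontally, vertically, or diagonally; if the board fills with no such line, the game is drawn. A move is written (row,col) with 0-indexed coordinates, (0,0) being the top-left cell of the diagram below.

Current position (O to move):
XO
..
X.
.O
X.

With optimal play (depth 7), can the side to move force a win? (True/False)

O winning at [XO/../X./.O/X.]: False

[XO/../X./.O/X.] O move#1: (1,0):-1/XO/O./X./.O/X.*, (1,1):-1/XO/.O/X./.O/X., (2,1):-1/XO/../XO/.O/X., (3,0):-1/XO/../X./OO/X., (4,1):-1/XO/../X./.O/XO
[XO/O./X./.O/X.] X move#2: (1,1):+0/XO/OX/X./.O/X., (2,1):+0/XO/O./XX/.O/X., (3,0):+1/XO/O./X./XO/X.*, (4,1):+0/XO/O./X./.O/XX
[XO/O./X./XO/X.] end (terminal -1, O#3); searched XO/../X./.O/X. to 7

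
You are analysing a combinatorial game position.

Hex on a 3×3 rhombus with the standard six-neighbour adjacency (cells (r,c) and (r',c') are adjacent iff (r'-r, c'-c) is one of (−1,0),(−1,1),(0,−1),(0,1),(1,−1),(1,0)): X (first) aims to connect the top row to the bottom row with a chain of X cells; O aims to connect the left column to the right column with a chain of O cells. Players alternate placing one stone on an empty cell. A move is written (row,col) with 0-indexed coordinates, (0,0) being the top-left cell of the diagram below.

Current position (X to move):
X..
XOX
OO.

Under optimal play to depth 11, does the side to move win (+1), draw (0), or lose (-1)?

[X../XOX/OO.] X move#1: (0,1):-1/XX./XOX/OO.*, (0,2):-1/X.X/XOX/OO., (2,2):-1/X../XOX/OOX
[XX./XOX/OO.] O move#2: (0,2):+1/XXO/XOX/OO.*, (2,2):+1/XX./XOX/OOO
[XXO/XOX/OO.] end (terminal -1, X#3); searched X../XOX/OO. to 11

value(X../XOX/OO., X) = -1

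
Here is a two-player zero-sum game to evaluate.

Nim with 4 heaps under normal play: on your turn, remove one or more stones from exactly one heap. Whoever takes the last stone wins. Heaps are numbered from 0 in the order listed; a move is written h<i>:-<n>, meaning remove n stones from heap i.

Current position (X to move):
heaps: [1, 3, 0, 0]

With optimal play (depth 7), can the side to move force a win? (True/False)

X winning at [(1,3,0,0)]: True

p1 X@[(1,3,0,0)]: h0:-1[(0,3,0,0)]-1 h1:-1[(1,2,0,0)]-1 h1:-2[(1,1,0,0)]+1* h1:-3[(1,0,0,0)]-1
p2 O@[(1,1,0,0)]: h0:-1[(0,1,0,0)]-1* h1:-1[(1,0,0,0)]-1
p3 X@[(0,1,0,0)]: h1:-1[(0,0,0,0)]+1*
p4 O@[(0,0,0,0)] terminal -1; root [(1,3,0,0)] d7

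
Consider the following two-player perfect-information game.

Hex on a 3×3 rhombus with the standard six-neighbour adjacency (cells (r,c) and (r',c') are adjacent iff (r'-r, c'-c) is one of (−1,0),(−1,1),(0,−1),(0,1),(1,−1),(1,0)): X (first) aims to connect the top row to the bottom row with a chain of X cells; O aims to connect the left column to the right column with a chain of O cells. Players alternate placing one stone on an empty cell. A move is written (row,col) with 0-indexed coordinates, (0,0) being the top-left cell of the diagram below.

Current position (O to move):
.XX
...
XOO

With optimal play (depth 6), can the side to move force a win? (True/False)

O winning at [.XX/.../XOO]: False

[.XX/.../XOO] O move#1: (0,0):-1/OXX/.../XOO*, (1,0):-1/.XX/O../XOO, (1,1):-1/.XX/.O./XOO, (1,2):-1/.XX/..O/XOO
[OXX/.../XOO] X move#2: (1,0):+1/OXX/X../XOO*, (1,1):+1/OXX/.X./XOO, (1,2):+1/OXX/..X/XOO
[OXX/X../XOO] end (terminal -1, O#3); searched .XX/.../XOO to 6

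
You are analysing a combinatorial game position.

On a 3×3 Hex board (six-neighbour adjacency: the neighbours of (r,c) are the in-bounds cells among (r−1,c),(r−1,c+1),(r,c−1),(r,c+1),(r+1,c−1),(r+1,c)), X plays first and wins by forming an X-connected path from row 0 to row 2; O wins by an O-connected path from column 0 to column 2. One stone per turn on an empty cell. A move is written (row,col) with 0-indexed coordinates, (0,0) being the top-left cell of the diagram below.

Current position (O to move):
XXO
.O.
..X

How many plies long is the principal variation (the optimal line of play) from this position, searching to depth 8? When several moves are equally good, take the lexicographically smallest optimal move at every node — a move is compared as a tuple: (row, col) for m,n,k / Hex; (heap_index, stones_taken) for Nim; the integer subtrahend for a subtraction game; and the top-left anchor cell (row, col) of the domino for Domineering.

PV length from [XXO/.O./..X]: 1 ply

[XXO/.O./..X] O move#1: (1,0):+1/XXO/OO./..X*, (1,2):+1/XXO/.OO/..X, (2,0):+1/XXO/.O./O.X, (2,1):+1/XXO/.O./.OX
[XXO/OO./..X] end (terminal -1, X#2); searched XXO/.O./..X to 8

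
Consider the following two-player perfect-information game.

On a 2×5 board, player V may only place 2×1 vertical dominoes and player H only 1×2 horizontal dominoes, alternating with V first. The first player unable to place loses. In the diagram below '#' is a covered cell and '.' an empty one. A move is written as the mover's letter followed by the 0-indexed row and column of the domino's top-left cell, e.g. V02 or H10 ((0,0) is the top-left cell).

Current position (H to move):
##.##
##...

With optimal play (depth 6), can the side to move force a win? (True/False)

ply 1, H at ##.##/##... | H12=+1→##.##/####.*; H13=-1→##.##/##.##
ply 2: ##.##/####. is terminal -1 (V); from ##.##/##... depth 6

H winning at [##.##/##...]: True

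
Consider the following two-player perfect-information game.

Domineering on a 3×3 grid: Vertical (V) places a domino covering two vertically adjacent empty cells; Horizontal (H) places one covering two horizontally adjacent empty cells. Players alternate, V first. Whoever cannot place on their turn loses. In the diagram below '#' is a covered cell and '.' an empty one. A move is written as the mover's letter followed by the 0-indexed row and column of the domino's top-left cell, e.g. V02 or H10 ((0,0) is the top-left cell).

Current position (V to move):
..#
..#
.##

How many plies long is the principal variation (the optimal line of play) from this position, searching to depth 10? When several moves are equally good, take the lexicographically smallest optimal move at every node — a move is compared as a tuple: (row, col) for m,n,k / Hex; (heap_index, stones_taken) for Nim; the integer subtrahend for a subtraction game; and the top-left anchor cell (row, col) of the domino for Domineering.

ply 1, V at ..#/..#/.## | V00=+1→#.#/#.#/.##*; V01=+1→.##/.##/.##; V10=-1→..#/#.#/###
ply 2: #.#/#.#/.## is terminal -1 (H); from ..#/..#/.## depth 10

PV length from [..#/..#/.##]: 1 ply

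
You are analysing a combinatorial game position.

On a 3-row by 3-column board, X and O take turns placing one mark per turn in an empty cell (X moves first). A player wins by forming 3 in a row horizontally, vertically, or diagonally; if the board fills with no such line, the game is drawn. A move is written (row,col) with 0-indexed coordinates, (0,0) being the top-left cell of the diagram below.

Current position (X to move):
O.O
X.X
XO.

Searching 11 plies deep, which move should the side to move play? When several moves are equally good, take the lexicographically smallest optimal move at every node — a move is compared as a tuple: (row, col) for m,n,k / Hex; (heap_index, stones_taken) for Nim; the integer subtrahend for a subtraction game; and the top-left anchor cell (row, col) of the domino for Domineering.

X's best at [O.O/X.X/XO.]: (1,1)

ply 1, X at O.O/X.X/XO. | (0,1)=+0→OXO/X.X/XO.; (1,1)=+1→O.O/XXX/XO.*; (2,2)=-1→O.O/X.X/XOX
ply 2: O.O/XXX/XO. is terminal -1 (O); from O.O/X.X/XO. depth 11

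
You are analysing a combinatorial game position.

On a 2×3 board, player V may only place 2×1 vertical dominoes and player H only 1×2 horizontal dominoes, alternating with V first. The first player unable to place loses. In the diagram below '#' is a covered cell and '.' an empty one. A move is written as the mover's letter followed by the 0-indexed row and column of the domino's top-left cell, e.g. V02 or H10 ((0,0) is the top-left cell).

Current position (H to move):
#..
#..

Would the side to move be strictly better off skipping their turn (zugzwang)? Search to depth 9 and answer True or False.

p1 H@[#../#..]: H01[###/#..]+1* H11[#../###]+1
p2 V@[###/#..] terminal -1; root [#../#..] d9
pass branch (V moves first from the same position):
  | p1 V@[#../#..]: V01[##./##.]+1* V02[#.#/#.#]+1
  | p2 H@[##./##.] terminal -1; root [#../#..] d9
H moving scores +1; H passing scores -1

zugzwang(#../#.., H) = False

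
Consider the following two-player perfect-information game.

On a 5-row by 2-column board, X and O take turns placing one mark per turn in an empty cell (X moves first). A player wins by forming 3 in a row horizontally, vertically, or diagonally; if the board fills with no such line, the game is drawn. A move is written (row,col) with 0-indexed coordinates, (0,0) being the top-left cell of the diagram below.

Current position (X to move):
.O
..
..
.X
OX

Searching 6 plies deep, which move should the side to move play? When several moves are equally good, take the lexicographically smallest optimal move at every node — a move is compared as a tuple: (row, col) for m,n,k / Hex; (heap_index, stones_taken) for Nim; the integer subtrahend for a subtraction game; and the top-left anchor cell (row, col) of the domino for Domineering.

X's best at [.O/../../.X/OX]: (2,1)

ply 1, X at .O/../../.X/OX | (0,0)=+0→XO/../../.X/OX; (1,0)=+0→.O/X./../.X/OX; (1,1)=+0→.O/.X/../.X/OX; (2,0)=+0→.O/../X./.X/OX; (2,1)=+1→.O/../.X/.X/OX*; (3,0)=+0→.O/../../XX/OX
ply 2: .O/../.X/.X/OX is terminal -1 (O); from .O/../../.X/OX depth 6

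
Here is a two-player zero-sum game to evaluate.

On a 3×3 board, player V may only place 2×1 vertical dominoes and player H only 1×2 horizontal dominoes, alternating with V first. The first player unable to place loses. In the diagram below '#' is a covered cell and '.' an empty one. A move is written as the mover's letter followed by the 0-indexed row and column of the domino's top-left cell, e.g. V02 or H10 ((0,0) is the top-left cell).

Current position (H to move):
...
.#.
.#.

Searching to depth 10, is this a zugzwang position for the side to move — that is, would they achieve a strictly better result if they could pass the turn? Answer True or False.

zugzwang(.../.#./.#., H) = False

ply 1, H at .../.#./.#. | H00=-1→##./.#./.#.*; H01=-1→.##/.#./.#.
ply 2, V at ##./.#./.#. | V02=+1→###/.##/.#.*; V10=+1→##./##./##.; V12=+1→##./.##/.##
ply 3: ###/.##/.#. is terminal -1 (H); from .../.#./.#. depth 10
if H skipped the turn, V would face:
~ ply 1, V at .../.#./.#. | V00=+1→#../##./.#.*; V02=+1→..#/.##/.#.; V10=+1→.../##./##.; V12=+1→.../.##/.##
~ ply 2, H at #../##./.#. | H01=-1→###/##./.#.*
~ ply 3, V at ###/##./.#. | V12=+1→###/###/.##*
~ ply 4: ###/###/.## is terminal -1 (H); from .../.#./.#. depth 10
compare (H): move=-1 vs pass=-1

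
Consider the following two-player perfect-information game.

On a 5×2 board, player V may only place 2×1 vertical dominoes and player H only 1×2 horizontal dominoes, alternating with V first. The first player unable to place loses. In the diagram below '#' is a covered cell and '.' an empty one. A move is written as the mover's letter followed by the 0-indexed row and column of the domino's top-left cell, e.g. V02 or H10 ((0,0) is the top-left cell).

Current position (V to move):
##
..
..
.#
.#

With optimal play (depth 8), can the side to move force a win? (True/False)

[##/../../.#/.#] V move#1: V10:+1/##/#./#./.#/.#*, V11:+1/##/.#/.#/.#/.#, V20:-1/##/../#./##/.#, V30:-1/##/../../##/##
[##/#./#./.#/.#] end (terminal -1, H#2); searched ##/../../.#/.# to 8

V winning at [##/../../.#/.#]: True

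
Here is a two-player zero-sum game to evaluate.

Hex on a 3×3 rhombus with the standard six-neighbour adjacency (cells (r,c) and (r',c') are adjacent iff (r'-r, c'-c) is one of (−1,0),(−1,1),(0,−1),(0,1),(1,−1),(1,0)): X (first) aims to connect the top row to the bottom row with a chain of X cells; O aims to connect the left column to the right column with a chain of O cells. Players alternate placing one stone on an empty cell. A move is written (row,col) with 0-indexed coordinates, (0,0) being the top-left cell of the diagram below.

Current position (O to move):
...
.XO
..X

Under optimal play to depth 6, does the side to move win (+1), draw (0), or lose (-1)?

[.../.XO/..X] O move#1: (0,0):-1/O../.XO/..X*, (0,1):-1/.O./.XO/..X, (0,2):-1/..O/.XO/..X, (1,0):-1/.../OXO/..X, (2,0):-1/.../.XO/O.X, (2,1):-1/.../.XO/.OX
[O../.XO/..X] X move#2: (0,1):+1/OX./.XO/..X*, (0,2):+1/O.X/.XO/..X, (1,0):+1/O../XXO/..X, (2,0):+1/O../.XO/X.X, (2,1):+1/O../.XO/.XX
[OX./.XO/..X] O move#3: (0,2):-1/OXO/.XO/..X*, (1,0):-1/OX./OXO/..X, (2,0):-1/OX./.XO/O.X, (2,1):-1/OX./.XO/.OX
[OXO/.XO/..X] X move#4: (1,0):+1/OXO/XXO/..X*, (2,0):+1/OXO/.XO/X.X, (2,1):+1/OXO/.XO/.XX
[OXO/XXO/..X] O move#5: (2,0):-1/OXO/XXO/O.X*, (2,1):-1/OXO/XXO/.OX
[OXO/XXO/O.X] X move#6: (2,1):+1/OXO/XXO/OXX*
[OXO/XXO/OXX] end (terminal -1, O#7); searched .../.XO/..X to 6

value(.../.XO/..X, O) = -1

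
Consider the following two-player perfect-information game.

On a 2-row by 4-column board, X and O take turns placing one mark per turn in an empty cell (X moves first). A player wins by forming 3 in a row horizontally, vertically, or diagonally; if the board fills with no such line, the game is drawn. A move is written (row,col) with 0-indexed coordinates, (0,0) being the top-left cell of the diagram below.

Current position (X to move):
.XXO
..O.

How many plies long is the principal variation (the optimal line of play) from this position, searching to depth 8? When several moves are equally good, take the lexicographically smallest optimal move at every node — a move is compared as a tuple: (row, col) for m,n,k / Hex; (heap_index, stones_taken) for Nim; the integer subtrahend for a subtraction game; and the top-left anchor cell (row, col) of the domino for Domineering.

[.XXO/..O.] X move#1: (0,0):+1/XXXO/..O.*, (1,0):+0/.XXO/X.O., (1,1):+0/.XXO/.XO., (1,3):+0/.XXO/..OX
[XXXO/..O.] end (terminal -1, O#2); searched .XXO/..O. to 8

PV length from [.XXO/..O.]: 1 ply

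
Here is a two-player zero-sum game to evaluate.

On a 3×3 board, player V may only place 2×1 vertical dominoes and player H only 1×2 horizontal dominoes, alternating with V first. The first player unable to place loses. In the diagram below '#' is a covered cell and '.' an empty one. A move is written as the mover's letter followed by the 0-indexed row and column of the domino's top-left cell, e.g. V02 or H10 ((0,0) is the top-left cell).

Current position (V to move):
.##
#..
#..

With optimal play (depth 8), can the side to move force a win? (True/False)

V winning at [.##/#../#..]: True

p1 V@[.##/#../#..]: V11[.##/##./##.]+1* V12[.##/#.#/#.#]+1
p2 H@[.##/##./##.] terminal -1; root [.##/#../#..] d8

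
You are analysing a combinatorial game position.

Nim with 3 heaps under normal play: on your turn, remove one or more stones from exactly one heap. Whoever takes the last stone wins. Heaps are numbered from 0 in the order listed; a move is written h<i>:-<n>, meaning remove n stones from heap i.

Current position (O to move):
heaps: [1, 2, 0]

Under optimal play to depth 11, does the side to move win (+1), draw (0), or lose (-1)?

[(1,2,0)] O move#1: h0:-1:-1/(0,2,0), h1:-1:+1/(1,1,0)*, h1:-2:-1/(1,0,0)
[(1,1,0)] X move#2: h0:-1:-1/(0,1,0)*, h1:-1:-1/(1,0,0)
[(0,1,0)] O move#3: h1:-1:+1/(0,0,0)*
[(0,0,0)] end (terminal -1, X#4); searched (1,2,0) to 11

value((1,2,0), O) = +1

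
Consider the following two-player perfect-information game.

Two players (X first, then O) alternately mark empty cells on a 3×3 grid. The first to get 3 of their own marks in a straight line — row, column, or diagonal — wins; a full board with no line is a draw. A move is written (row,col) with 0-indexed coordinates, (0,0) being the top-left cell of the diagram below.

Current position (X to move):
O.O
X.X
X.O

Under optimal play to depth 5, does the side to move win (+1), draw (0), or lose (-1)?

value(O.O/X.X/X.O, X) = +1

[O.O/X.X/X.O] X move#1: (0,1):-1/OXO/X.X/X.O, (1,1):+1/O.O/XXX/X.O*, (2,1):-1/O.O/X.X/XXO
[O.O/XXX/X.O] end (terminal -1, O#2); searched O.O/X.X/X.O to 5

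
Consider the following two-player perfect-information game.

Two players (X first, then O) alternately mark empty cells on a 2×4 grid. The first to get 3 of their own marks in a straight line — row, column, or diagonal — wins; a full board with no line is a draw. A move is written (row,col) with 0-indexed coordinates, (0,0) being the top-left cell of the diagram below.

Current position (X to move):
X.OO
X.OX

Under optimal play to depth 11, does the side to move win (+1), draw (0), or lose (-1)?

value(X.OO/X.OX, X) = 0

ply 1, X at X.OO/X.OX | (0,1)=+0→XXOO/X.OX*; (1,1)=-1→X.OO/XXOX
ply 2, O at XXOO/X.OX | (1,1)=+0→XXOO/XOOX*
ply 3: XXOO/XOOX is terminal +0 (X); from X.OO/X.OX depth 11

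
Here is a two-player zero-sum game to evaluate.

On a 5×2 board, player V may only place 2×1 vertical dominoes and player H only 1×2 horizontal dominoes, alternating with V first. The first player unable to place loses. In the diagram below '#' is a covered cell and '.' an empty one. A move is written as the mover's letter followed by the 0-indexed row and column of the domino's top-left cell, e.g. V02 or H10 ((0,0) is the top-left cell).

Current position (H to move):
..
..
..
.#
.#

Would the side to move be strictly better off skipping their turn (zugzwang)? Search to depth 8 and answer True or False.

zugzwang(../../../.#/.#, H) = False

[../../../.#/.#] H move#1: H00:-1/##/../../.#/.#, H10:+1/../##/../.#/.#*, H20:-1/../../##/.#/.#
[../##/../.#/.#] V move#2: V20:-1/../##/#./##/.#*, V30:-1/../##/../##/##
[../##/#./##/.#] H move#3: H00:+1/##/##/#./##/.#*
[##/##/#./##/.#] end (terminal -1, V#4); searched ../../../.#/.# to 8
if H skipped the turn, V would face:
~ [../../../.#/.#] V move#1: V00:+1/#./#./../.#/.#*, V01:+1/.#/.#/../.#/.#, V10:+1/../#./#./.#/.#, V11:+1/../.#/.#/.#/.#, V20:-1/../../#./##/.#, V30:-1/../../../##/##
~ [#./#./../.#/.#] H move#2: H20:-1/#./#./##/.#/.#*
~ [#./#./##/.#/.#] V move#3: V01:+1/##/##/##/.#/.#*, V30:+1/#./#./##/##/##
~ [##/##/##/.#/.#] end (terminal -1, H#4); searched ../../../.#/.# to 8
compare (H): move=+1 vs pass=-1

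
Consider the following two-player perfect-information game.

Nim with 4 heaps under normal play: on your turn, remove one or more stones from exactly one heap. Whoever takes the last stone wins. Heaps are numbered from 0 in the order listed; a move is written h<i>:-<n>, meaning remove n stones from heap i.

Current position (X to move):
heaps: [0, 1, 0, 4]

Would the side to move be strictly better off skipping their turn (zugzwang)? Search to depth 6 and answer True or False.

zugzwang((0,1,0,4), X) = False

[(0,1,0,4)] X move#1: h1:-1:-1/(0,0,0,4), h3:-1:-1/(0,1,0,3), h3:-2:-1/(0,1,0,2), h3:-3:+1/(0,1,0,1)*, h3:-4:-1/(0,1,0,0)
[(0,1,0,1)] O move#2: h1:-1:-1/(0,0,0,1)*, h3:-1:-1/(0,1,0,0)
[(0,0,0,1)] X move#3: h3:-1:+1/(0,0,0,0)*
[(0,0,0,0)] end (terminal -1, O#4); searched (0,1,0,4) to 6
if X skipped the turn, O would face:
~ [(0,1,0,4)] O move#1: h1:-1:-1/(0,0,0,4), h3:-1:-1/(0,1,0,3), h3:-2:-1/(0,1,0,2), h3:-3:+1/(0,1,0,1)*, h3:-4:-1/(0,1,0,0)
~ [(0,1,0,1)] X move#2: h1:-1:-1/(0,0,0,1)*, h3:-1:-1/(0,1,0,0)
~ [(0,0,0,1)] O move#3: h3:-1:+1/(0,0,0,0)*
~ [(0,0,0,0)] end (terminal -1, X#4); searched (0,1,0,4) to 6
compare (X): move=+1 vs pass=-1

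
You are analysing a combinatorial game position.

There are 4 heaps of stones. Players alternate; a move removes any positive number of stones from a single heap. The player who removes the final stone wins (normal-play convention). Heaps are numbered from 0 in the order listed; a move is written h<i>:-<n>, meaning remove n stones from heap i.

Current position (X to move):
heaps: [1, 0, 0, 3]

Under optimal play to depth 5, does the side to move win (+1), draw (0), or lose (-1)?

value((1,0,0,3), X) = +1

ply 1, X at (1,0,0,3) | h0:-1=-1→(0,0,0,3); h3:-1=-1→(1,0,0,2); h3:-2=+1→(1,0,0,1)*; h3:-3=-1→(1,0,0,0)
ply 2, O at (1,0,0,1) | h0:-1=-1→(0,0,0,1)*; h3:-1=-1→(1,0,0,0)
ply 3, X at (0,0,0,1) | h3:-1=+1→(0,0,0,0)*
ply 4: (0,0,0,0) is terminal -1 (O); from (1,0,0,3) depth 5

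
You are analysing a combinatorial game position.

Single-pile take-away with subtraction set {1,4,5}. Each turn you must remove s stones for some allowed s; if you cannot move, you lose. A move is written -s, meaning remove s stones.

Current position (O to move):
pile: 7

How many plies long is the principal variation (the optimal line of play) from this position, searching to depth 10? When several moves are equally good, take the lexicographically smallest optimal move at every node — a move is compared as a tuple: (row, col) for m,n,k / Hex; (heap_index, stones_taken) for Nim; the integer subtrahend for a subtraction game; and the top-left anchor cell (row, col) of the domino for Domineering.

p1 O@[7]: -1[6]-1 -4[3]-1 -5[2]+1*
p2 X@[2]: -1[1]-1*
p3 O@[1]: -1[0]+1*
p4 X@[0] terminal -1; root [7] d10

PV length from [7]: 3 plies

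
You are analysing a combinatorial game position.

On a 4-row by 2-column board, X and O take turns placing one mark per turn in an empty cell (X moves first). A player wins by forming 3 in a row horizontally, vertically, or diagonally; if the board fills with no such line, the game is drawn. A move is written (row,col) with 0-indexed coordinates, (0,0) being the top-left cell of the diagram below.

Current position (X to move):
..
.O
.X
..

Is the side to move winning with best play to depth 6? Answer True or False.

X winning at [../.O/.X/..]: False

p1 X@[../.O/.X/..]: (0,0)[X./.O/.X/..]+0* (0,1)[.X/.O/.X/..]+0 (1,0)[../XO/.X/..]+0 (2,0)[../.O/XX/..]+0 (3,0)[../.O/.X/X.]+0 (3,1)[../.O/.X/.X]+0
p2 O@[X./.O/.X/..]: (0,1)[XO/.O/.X/..]+0* (1,0)[X./OO/.X/..]+0 (2,0)[X./.O/OX/..]+0 (3,0)[X./.O/.X/O.]+0 (3,1)[X./.O/.X/.O]+0
p3 X@[XO/.O/.X/..]: (1,0)[XO/XO/.X/..]+0* (2,0)[XO/.O/XX/..]+0 (3,0)[XO/.O/.X/X.]+0 (3,1)[XO/.O/.X/.X]+0
p4 O@[XO/XO/.X/..]: (2,0)[XO/XO/OX/..]+0* (3,0)[XO/XO/.X/O.]-1 (3,1)[XO/XO/.X/.O]-1
p5 X@[XO/XO/OX/..]: (3,0)[XO/XO/OX/X.]+0* (3,1)[XO/XO/OX/.X]+0
p6 O@[XO/XO/OX/X.]: (3,1)[XO/XO/OX/XO]+0*
p7 X@[XO/XO/OX/XO] terminal +0; root [../.O/.X/..] d6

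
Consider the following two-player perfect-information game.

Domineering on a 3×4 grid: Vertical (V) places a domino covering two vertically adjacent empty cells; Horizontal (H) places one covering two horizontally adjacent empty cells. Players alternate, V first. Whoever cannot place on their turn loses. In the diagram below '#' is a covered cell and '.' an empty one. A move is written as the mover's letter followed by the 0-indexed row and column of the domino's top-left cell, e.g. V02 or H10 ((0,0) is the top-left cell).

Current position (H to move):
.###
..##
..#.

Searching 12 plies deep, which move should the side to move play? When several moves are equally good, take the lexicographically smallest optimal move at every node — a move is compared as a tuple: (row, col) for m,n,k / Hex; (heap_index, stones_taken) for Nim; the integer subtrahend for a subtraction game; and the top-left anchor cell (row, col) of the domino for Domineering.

H's best at [.###/..##/..#.]: H10

[.###/..##/..#.] H move#1: H10:+1/.###/####/..#.*, H20:-1/.###/..##/###.
[.###/####/..#.] end (terminal -1, V#2); searched .###/..##/..#. to 12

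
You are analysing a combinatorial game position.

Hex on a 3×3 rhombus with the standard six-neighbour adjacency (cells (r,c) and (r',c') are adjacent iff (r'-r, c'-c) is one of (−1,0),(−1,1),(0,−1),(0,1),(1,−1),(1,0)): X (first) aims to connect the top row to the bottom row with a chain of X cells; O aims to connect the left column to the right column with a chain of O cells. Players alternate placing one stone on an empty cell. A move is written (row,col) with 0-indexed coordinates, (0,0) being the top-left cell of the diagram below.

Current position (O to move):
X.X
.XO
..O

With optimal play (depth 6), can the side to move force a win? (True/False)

O winning at [X.X/.XO/..O]: False

p1 O@[X.X/.XO/..O]: (0,1)[XOX/.XO/..O]-1* (1,0)[X.X/OXO/..O]-1 (2,0)[X.X/.XO/O.O]-1 (2,1)[X.X/.XO/.OO]-1
p2 X@[XOX/.XO/..O]: (1,0)[XOX/XXO/..O]+1* (2,0)[XOX/.XO/X.O]+1 (2,1)[XOX/.XO/.XO]+1
p3 O@[XOX/XXO/..O]: (2,0)[XOX/XXO/O.O]-1* (2,1)[XOX/XXO/.OO]-1
p4 X@[XOX/XXO/O.O]: (2,1)[XOX/XXO/OXO]+1*
p5 O@[XOX/XXO/OXO] terminal -1; root [X.X/.XO/..O] d6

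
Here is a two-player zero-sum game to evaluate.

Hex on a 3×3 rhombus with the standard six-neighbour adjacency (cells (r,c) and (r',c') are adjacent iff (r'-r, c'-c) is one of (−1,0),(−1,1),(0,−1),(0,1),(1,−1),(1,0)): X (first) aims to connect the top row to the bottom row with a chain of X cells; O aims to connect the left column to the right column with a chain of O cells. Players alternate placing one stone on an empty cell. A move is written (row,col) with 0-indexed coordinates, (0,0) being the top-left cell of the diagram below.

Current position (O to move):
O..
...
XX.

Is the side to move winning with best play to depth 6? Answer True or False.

p1 O@[O../.../XX.]: (0,1)[OO./.../XX.]-1 (0,2)[O.O/.../XX.]-1 (1,0)[O../O../XX.]-1 (1,1)[O../.O./XX.]+1* (1,2)[O../..O/XX.]-1 (2,2)[O../.../XXO]-1
p2 X@[O../.O./XX.]: (0,1)[OX./.O./XX.]-1* (0,2)[O.X/.O./XX.]-1 (1,0)[O../XO./XX.]-1 (1,2)[O../.OX/XX.]-1 (2,2)[O../.O./XXX]-1
p3 O@[OX./.O./XX.]: (0,2)[OXO/.O./XX.]-1 (1,0)[OX./OO./XX.]+1* (1,2)[OX./.OO/XX.]-1 (2,2)[OX./.O./XXO]-1
p4 X@[OX./OO./XX.]: (0,2)[OXX/OO./XX.]-1* (1,2)[OX./OOX/XX.]-1 (2,2)[OX./OO./XXX]-1
p5 O@[OXX/OO./XX.]: (1,2)[OXX/OOO/XX.]+1* (2,2)[OXX/OO./XXO]-1
p6 X@[OXX/OOO/XX.] terminal -1; root [O../.../XX.] d6

O winning at [O../.../XX.]: True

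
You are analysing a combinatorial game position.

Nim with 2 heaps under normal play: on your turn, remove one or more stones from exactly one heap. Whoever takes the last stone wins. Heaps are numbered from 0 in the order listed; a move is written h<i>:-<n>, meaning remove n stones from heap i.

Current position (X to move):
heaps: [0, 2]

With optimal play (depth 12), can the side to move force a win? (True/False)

X winning at [(0,2)]: True

p1 X@[(0,2)]: h1:-1[(0,1)]-1 h1:-2[(0,0)]+1*
p2 O@[(0,0)] terminal -1; root [(0,2)] d12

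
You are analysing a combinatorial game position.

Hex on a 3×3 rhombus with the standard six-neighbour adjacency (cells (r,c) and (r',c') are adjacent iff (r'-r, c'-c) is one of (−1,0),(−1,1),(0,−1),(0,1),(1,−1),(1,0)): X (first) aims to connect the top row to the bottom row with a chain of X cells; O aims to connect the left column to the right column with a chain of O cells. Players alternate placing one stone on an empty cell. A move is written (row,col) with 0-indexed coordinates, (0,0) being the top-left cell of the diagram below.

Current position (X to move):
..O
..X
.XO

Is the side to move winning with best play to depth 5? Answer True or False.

X winning at [..O/..X/.XO]: True

p1 X@[..O/..X/.XO]: (0,0)[X.O/..X/.XO]-1 (0,1)[.XO/..X/.XO]-1 (1,0)[..O/X.X/.XO]+1* (1,1)[..O/.XX/.XO]-1 (2,0)[..O/..X/XXO]-1
p2 O@[..O/X.X/.XO]: (0,0)[O.O/X.X/.XO]-1* (0,1)[.OO/X.X/.XO]-1 (1,1)[..O/XOX/.XO]-1 (2,0)[..O/X.X/OXO]-1
p3 X@[O.O/X.X/.XO]: (0,1)[OXO/X.X/.XO]+1* (1,1)[O.O/XXX/.XO]-1 (2,0)[O.O/X.X/XXO]-1
p4 O@[OXO/X.X/.XO]: (1,1)[OXO/XOX/.XO]-1* (2,0)[OXO/X.X/OXO]-1
p5 X@[OXO/XOX/.XO]: (2,0)[OXO/XOX/XXO]+1*
p6 O@[OXO/XOX/XXO] terminal -1; root [..O/..X/.XO] d5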